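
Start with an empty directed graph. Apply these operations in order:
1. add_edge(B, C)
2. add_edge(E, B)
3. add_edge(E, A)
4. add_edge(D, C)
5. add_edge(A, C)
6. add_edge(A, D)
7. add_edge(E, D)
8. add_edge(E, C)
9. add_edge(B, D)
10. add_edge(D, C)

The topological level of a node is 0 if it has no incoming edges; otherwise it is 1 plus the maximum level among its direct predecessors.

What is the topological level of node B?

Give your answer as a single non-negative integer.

Answer: 1

Derivation:
Op 1: add_edge(B, C). Edges now: 1
Op 2: add_edge(E, B). Edges now: 2
Op 3: add_edge(E, A). Edges now: 3
Op 4: add_edge(D, C). Edges now: 4
Op 5: add_edge(A, C). Edges now: 5
Op 6: add_edge(A, D). Edges now: 6
Op 7: add_edge(E, D). Edges now: 7
Op 8: add_edge(E, C). Edges now: 8
Op 9: add_edge(B, D). Edges now: 9
Op 10: add_edge(D, C) (duplicate, no change). Edges now: 9
Compute levels (Kahn BFS):
  sources (in-degree 0): E
  process E: level=0
    E->A: in-degree(A)=0, level(A)=1, enqueue
    E->B: in-degree(B)=0, level(B)=1, enqueue
    E->C: in-degree(C)=3, level(C)>=1
    E->D: in-degree(D)=2, level(D)>=1
  process A: level=1
    A->C: in-degree(C)=2, level(C)>=2
    A->D: in-degree(D)=1, level(D)>=2
  process B: level=1
    B->C: in-degree(C)=1, level(C)>=2
    B->D: in-degree(D)=0, level(D)=2, enqueue
  process D: level=2
    D->C: in-degree(C)=0, level(C)=3, enqueue
  process C: level=3
All levels: A:1, B:1, C:3, D:2, E:0
level(B) = 1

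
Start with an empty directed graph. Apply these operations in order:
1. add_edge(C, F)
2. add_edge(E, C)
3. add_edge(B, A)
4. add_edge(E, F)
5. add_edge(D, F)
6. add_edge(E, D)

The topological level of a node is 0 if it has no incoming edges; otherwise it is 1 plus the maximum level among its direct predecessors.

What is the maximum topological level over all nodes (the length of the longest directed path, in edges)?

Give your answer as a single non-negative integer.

Op 1: add_edge(C, F). Edges now: 1
Op 2: add_edge(E, C). Edges now: 2
Op 3: add_edge(B, A). Edges now: 3
Op 4: add_edge(E, F). Edges now: 4
Op 5: add_edge(D, F). Edges now: 5
Op 6: add_edge(E, D). Edges now: 6
Compute levels (Kahn BFS):
  sources (in-degree 0): B, E
  process B: level=0
    B->A: in-degree(A)=0, level(A)=1, enqueue
  process E: level=0
    E->C: in-degree(C)=0, level(C)=1, enqueue
    E->D: in-degree(D)=0, level(D)=1, enqueue
    E->F: in-degree(F)=2, level(F)>=1
  process A: level=1
  process C: level=1
    C->F: in-degree(F)=1, level(F)>=2
  process D: level=1
    D->F: in-degree(F)=0, level(F)=2, enqueue
  process F: level=2
All levels: A:1, B:0, C:1, D:1, E:0, F:2
max level = 2

Answer: 2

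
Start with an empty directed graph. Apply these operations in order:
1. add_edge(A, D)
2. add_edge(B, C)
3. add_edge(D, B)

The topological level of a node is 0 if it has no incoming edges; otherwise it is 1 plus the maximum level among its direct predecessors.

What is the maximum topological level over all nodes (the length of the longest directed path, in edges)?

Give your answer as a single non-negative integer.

Answer: 3

Derivation:
Op 1: add_edge(A, D). Edges now: 1
Op 2: add_edge(B, C). Edges now: 2
Op 3: add_edge(D, B). Edges now: 3
Compute levels (Kahn BFS):
  sources (in-degree 0): A
  process A: level=0
    A->D: in-degree(D)=0, level(D)=1, enqueue
  process D: level=1
    D->B: in-degree(B)=0, level(B)=2, enqueue
  process B: level=2
    B->C: in-degree(C)=0, level(C)=3, enqueue
  process C: level=3
All levels: A:0, B:2, C:3, D:1
max level = 3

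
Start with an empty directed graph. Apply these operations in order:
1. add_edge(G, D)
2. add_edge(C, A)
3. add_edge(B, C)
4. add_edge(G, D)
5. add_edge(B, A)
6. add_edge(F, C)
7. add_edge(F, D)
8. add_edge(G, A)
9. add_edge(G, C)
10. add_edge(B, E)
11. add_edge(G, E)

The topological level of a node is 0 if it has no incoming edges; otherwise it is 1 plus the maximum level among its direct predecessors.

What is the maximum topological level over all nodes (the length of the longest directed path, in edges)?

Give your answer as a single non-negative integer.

Answer: 2

Derivation:
Op 1: add_edge(G, D). Edges now: 1
Op 2: add_edge(C, A). Edges now: 2
Op 3: add_edge(B, C). Edges now: 3
Op 4: add_edge(G, D) (duplicate, no change). Edges now: 3
Op 5: add_edge(B, A). Edges now: 4
Op 6: add_edge(F, C). Edges now: 5
Op 7: add_edge(F, D). Edges now: 6
Op 8: add_edge(G, A). Edges now: 7
Op 9: add_edge(G, C). Edges now: 8
Op 10: add_edge(B, E). Edges now: 9
Op 11: add_edge(G, E). Edges now: 10
Compute levels (Kahn BFS):
  sources (in-degree 0): B, F, G
  process B: level=0
    B->A: in-degree(A)=2, level(A)>=1
    B->C: in-degree(C)=2, level(C)>=1
    B->E: in-degree(E)=1, level(E)>=1
  process F: level=0
    F->C: in-degree(C)=1, level(C)>=1
    F->D: in-degree(D)=1, level(D)>=1
  process G: level=0
    G->A: in-degree(A)=1, level(A)>=1
    G->C: in-degree(C)=0, level(C)=1, enqueue
    G->D: in-degree(D)=0, level(D)=1, enqueue
    G->E: in-degree(E)=0, level(E)=1, enqueue
  process C: level=1
    C->A: in-degree(A)=0, level(A)=2, enqueue
  process D: level=1
  process E: level=1
  process A: level=2
All levels: A:2, B:0, C:1, D:1, E:1, F:0, G:0
max level = 2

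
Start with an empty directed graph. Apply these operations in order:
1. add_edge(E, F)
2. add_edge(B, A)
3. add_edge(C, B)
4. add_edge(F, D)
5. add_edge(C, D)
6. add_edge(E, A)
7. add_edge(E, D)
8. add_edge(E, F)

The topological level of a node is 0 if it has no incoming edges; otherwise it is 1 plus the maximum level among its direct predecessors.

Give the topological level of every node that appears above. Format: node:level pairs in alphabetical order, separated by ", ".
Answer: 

Op 1: add_edge(E, F). Edges now: 1
Op 2: add_edge(B, A). Edges now: 2
Op 3: add_edge(C, B). Edges now: 3
Op 4: add_edge(F, D). Edges now: 4
Op 5: add_edge(C, D). Edges now: 5
Op 6: add_edge(E, A). Edges now: 6
Op 7: add_edge(E, D). Edges now: 7
Op 8: add_edge(E, F) (duplicate, no change). Edges now: 7
Compute levels (Kahn BFS):
  sources (in-degree 0): C, E
  process C: level=0
    C->B: in-degree(B)=0, level(B)=1, enqueue
    C->D: in-degree(D)=2, level(D)>=1
  process E: level=0
    E->A: in-degree(A)=1, level(A)>=1
    E->D: in-degree(D)=1, level(D)>=1
    E->F: in-degree(F)=0, level(F)=1, enqueue
  process B: level=1
    B->A: in-degree(A)=0, level(A)=2, enqueue
  process F: level=1
    F->D: in-degree(D)=0, level(D)=2, enqueue
  process A: level=2
  process D: level=2
All levels: A:2, B:1, C:0, D:2, E:0, F:1

Answer: A:2, B:1, C:0, D:2, E:0, F:1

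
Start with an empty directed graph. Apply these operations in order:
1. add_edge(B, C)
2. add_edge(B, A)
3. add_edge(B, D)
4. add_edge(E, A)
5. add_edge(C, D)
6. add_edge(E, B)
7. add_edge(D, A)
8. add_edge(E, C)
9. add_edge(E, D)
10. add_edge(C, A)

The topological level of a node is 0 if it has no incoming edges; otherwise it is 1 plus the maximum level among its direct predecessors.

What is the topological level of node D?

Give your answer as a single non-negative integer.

Answer: 3

Derivation:
Op 1: add_edge(B, C). Edges now: 1
Op 2: add_edge(B, A). Edges now: 2
Op 3: add_edge(B, D). Edges now: 3
Op 4: add_edge(E, A). Edges now: 4
Op 5: add_edge(C, D). Edges now: 5
Op 6: add_edge(E, B). Edges now: 6
Op 7: add_edge(D, A). Edges now: 7
Op 8: add_edge(E, C). Edges now: 8
Op 9: add_edge(E, D). Edges now: 9
Op 10: add_edge(C, A). Edges now: 10
Compute levels (Kahn BFS):
  sources (in-degree 0): E
  process E: level=0
    E->A: in-degree(A)=3, level(A)>=1
    E->B: in-degree(B)=0, level(B)=1, enqueue
    E->C: in-degree(C)=1, level(C)>=1
    E->D: in-degree(D)=2, level(D)>=1
  process B: level=1
    B->A: in-degree(A)=2, level(A)>=2
    B->C: in-degree(C)=0, level(C)=2, enqueue
    B->D: in-degree(D)=1, level(D)>=2
  process C: level=2
    C->A: in-degree(A)=1, level(A)>=3
    C->D: in-degree(D)=0, level(D)=3, enqueue
  process D: level=3
    D->A: in-degree(A)=0, level(A)=4, enqueue
  process A: level=4
All levels: A:4, B:1, C:2, D:3, E:0
level(D) = 3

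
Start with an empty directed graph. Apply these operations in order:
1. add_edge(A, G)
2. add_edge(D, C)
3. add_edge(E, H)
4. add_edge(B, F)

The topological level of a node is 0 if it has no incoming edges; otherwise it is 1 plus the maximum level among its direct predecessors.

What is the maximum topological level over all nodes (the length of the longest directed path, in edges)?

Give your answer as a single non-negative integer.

Answer: 1

Derivation:
Op 1: add_edge(A, G). Edges now: 1
Op 2: add_edge(D, C). Edges now: 2
Op 3: add_edge(E, H). Edges now: 3
Op 4: add_edge(B, F). Edges now: 4
Compute levels (Kahn BFS):
  sources (in-degree 0): A, B, D, E
  process A: level=0
    A->G: in-degree(G)=0, level(G)=1, enqueue
  process B: level=0
    B->F: in-degree(F)=0, level(F)=1, enqueue
  process D: level=0
    D->C: in-degree(C)=0, level(C)=1, enqueue
  process E: level=0
    E->H: in-degree(H)=0, level(H)=1, enqueue
  process G: level=1
  process F: level=1
  process C: level=1
  process H: level=1
All levels: A:0, B:0, C:1, D:0, E:0, F:1, G:1, H:1
max level = 1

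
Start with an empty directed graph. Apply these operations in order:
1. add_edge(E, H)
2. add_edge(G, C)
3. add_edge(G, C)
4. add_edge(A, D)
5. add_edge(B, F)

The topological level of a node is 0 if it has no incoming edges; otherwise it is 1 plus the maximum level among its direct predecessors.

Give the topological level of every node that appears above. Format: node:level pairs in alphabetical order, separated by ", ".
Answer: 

Answer: A:0, B:0, C:1, D:1, E:0, F:1, G:0, H:1

Derivation:
Op 1: add_edge(E, H). Edges now: 1
Op 2: add_edge(G, C). Edges now: 2
Op 3: add_edge(G, C) (duplicate, no change). Edges now: 2
Op 4: add_edge(A, D). Edges now: 3
Op 5: add_edge(B, F). Edges now: 4
Compute levels (Kahn BFS):
  sources (in-degree 0): A, B, E, G
  process A: level=0
    A->D: in-degree(D)=0, level(D)=1, enqueue
  process B: level=0
    B->F: in-degree(F)=0, level(F)=1, enqueue
  process E: level=0
    E->H: in-degree(H)=0, level(H)=1, enqueue
  process G: level=0
    G->C: in-degree(C)=0, level(C)=1, enqueue
  process D: level=1
  process F: level=1
  process H: level=1
  process C: level=1
All levels: A:0, B:0, C:1, D:1, E:0, F:1, G:0, H:1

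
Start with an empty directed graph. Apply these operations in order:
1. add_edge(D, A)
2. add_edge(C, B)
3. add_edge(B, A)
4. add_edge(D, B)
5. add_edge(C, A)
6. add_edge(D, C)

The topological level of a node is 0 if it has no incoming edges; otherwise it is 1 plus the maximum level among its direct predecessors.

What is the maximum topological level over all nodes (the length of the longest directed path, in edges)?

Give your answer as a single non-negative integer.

Op 1: add_edge(D, A). Edges now: 1
Op 2: add_edge(C, B). Edges now: 2
Op 3: add_edge(B, A). Edges now: 3
Op 4: add_edge(D, B). Edges now: 4
Op 5: add_edge(C, A). Edges now: 5
Op 6: add_edge(D, C). Edges now: 6
Compute levels (Kahn BFS):
  sources (in-degree 0): D
  process D: level=0
    D->A: in-degree(A)=2, level(A)>=1
    D->B: in-degree(B)=1, level(B)>=1
    D->C: in-degree(C)=0, level(C)=1, enqueue
  process C: level=1
    C->A: in-degree(A)=1, level(A)>=2
    C->B: in-degree(B)=0, level(B)=2, enqueue
  process B: level=2
    B->A: in-degree(A)=0, level(A)=3, enqueue
  process A: level=3
All levels: A:3, B:2, C:1, D:0
max level = 3

Answer: 3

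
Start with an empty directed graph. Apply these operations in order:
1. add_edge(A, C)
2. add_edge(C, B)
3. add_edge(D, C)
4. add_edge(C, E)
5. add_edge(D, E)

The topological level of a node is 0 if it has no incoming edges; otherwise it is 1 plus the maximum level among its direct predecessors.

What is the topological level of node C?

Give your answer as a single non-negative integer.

Op 1: add_edge(A, C). Edges now: 1
Op 2: add_edge(C, B). Edges now: 2
Op 3: add_edge(D, C). Edges now: 3
Op 4: add_edge(C, E). Edges now: 4
Op 5: add_edge(D, E). Edges now: 5
Compute levels (Kahn BFS):
  sources (in-degree 0): A, D
  process A: level=0
    A->C: in-degree(C)=1, level(C)>=1
  process D: level=0
    D->C: in-degree(C)=0, level(C)=1, enqueue
    D->E: in-degree(E)=1, level(E)>=1
  process C: level=1
    C->B: in-degree(B)=0, level(B)=2, enqueue
    C->E: in-degree(E)=0, level(E)=2, enqueue
  process B: level=2
  process E: level=2
All levels: A:0, B:2, C:1, D:0, E:2
level(C) = 1

Answer: 1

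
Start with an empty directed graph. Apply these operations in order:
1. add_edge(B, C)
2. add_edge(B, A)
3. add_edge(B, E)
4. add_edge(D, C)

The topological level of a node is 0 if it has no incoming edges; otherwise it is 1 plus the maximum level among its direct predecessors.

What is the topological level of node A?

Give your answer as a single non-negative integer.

Answer: 1

Derivation:
Op 1: add_edge(B, C). Edges now: 1
Op 2: add_edge(B, A). Edges now: 2
Op 3: add_edge(B, E). Edges now: 3
Op 4: add_edge(D, C). Edges now: 4
Compute levels (Kahn BFS):
  sources (in-degree 0): B, D
  process B: level=0
    B->A: in-degree(A)=0, level(A)=1, enqueue
    B->C: in-degree(C)=1, level(C)>=1
    B->E: in-degree(E)=0, level(E)=1, enqueue
  process D: level=0
    D->C: in-degree(C)=0, level(C)=1, enqueue
  process A: level=1
  process E: level=1
  process C: level=1
All levels: A:1, B:0, C:1, D:0, E:1
level(A) = 1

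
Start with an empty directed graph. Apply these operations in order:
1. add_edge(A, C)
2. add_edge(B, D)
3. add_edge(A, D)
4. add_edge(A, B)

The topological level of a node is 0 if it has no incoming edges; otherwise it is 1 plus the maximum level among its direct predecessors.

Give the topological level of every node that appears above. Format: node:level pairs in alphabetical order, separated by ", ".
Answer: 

Answer: A:0, B:1, C:1, D:2

Derivation:
Op 1: add_edge(A, C). Edges now: 1
Op 2: add_edge(B, D). Edges now: 2
Op 3: add_edge(A, D). Edges now: 3
Op 4: add_edge(A, B). Edges now: 4
Compute levels (Kahn BFS):
  sources (in-degree 0): A
  process A: level=0
    A->B: in-degree(B)=0, level(B)=1, enqueue
    A->C: in-degree(C)=0, level(C)=1, enqueue
    A->D: in-degree(D)=1, level(D)>=1
  process B: level=1
    B->D: in-degree(D)=0, level(D)=2, enqueue
  process C: level=1
  process D: level=2
All levels: A:0, B:1, C:1, D:2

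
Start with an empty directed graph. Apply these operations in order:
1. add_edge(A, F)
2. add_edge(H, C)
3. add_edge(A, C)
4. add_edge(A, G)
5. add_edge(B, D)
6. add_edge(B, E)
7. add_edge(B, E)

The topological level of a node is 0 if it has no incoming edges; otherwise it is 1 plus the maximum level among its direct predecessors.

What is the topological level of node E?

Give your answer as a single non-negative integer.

Op 1: add_edge(A, F). Edges now: 1
Op 2: add_edge(H, C). Edges now: 2
Op 3: add_edge(A, C). Edges now: 3
Op 4: add_edge(A, G). Edges now: 4
Op 5: add_edge(B, D). Edges now: 5
Op 6: add_edge(B, E). Edges now: 6
Op 7: add_edge(B, E) (duplicate, no change). Edges now: 6
Compute levels (Kahn BFS):
  sources (in-degree 0): A, B, H
  process A: level=0
    A->C: in-degree(C)=1, level(C)>=1
    A->F: in-degree(F)=0, level(F)=1, enqueue
    A->G: in-degree(G)=0, level(G)=1, enqueue
  process B: level=0
    B->D: in-degree(D)=0, level(D)=1, enqueue
    B->E: in-degree(E)=0, level(E)=1, enqueue
  process H: level=0
    H->C: in-degree(C)=0, level(C)=1, enqueue
  process F: level=1
  process G: level=1
  process D: level=1
  process E: level=1
  process C: level=1
All levels: A:0, B:0, C:1, D:1, E:1, F:1, G:1, H:0
level(E) = 1

Answer: 1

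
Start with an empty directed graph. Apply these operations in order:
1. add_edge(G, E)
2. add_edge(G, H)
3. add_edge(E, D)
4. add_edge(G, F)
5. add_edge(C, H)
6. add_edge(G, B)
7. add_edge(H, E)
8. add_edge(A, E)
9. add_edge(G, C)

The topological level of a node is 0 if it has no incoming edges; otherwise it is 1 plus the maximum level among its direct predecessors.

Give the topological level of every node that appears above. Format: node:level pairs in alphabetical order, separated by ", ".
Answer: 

Answer: A:0, B:1, C:1, D:4, E:3, F:1, G:0, H:2

Derivation:
Op 1: add_edge(G, E). Edges now: 1
Op 2: add_edge(G, H). Edges now: 2
Op 3: add_edge(E, D). Edges now: 3
Op 4: add_edge(G, F). Edges now: 4
Op 5: add_edge(C, H). Edges now: 5
Op 6: add_edge(G, B). Edges now: 6
Op 7: add_edge(H, E). Edges now: 7
Op 8: add_edge(A, E). Edges now: 8
Op 9: add_edge(G, C). Edges now: 9
Compute levels (Kahn BFS):
  sources (in-degree 0): A, G
  process A: level=0
    A->E: in-degree(E)=2, level(E)>=1
  process G: level=0
    G->B: in-degree(B)=0, level(B)=1, enqueue
    G->C: in-degree(C)=0, level(C)=1, enqueue
    G->E: in-degree(E)=1, level(E)>=1
    G->F: in-degree(F)=0, level(F)=1, enqueue
    G->H: in-degree(H)=1, level(H)>=1
  process B: level=1
  process C: level=1
    C->H: in-degree(H)=0, level(H)=2, enqueue
  process F: level=1
  process H: level=2
    H->E: in-degree(E)=0, level(E)=3, enqueue
  process E: level=3
    E->D: in-degree(D)=0, level(D)=4, enqueue
  process D: level=4
All levels: A:0, B:1, C:1, D:4, E:3, F:1, G:0, H:2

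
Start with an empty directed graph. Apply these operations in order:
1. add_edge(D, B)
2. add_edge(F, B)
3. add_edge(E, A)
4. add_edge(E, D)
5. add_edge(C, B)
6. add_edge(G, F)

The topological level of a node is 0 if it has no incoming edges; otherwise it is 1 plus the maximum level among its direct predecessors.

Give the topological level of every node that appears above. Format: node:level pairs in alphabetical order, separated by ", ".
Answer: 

Op 1: add_edge(D, B). Edges now: 1
Op 2: add_edge(F, B). Edges now: 2
Op 3: add_edge(E, A). Edges now: 3
Op 4: add_edge(E, D). Edges now: 4
Op 5: add_edge(C, B). Edges now: 5
Op 6: add_edge(G, F). Edges now: 6
Compute levels (Kahn BFS):
  sources (in-degree 0): C, E, G
  process C: level=0
    C->B: in-degree(B)=2, level(B)>=1
  process E: level=0
    E->A: in-degree(A)=0, level(A)=1, enqueue
    E->D: in-degree(D)=0, level(D)=1, enqueue
  process G: level=0
    G->F: in-degree(F)=0, level(F)=1, enqueue
  process A: level=1
  process D: level=1
    D->B: in-degree(B)=1, level(B)>=2
  process F: level=1
    F->B: in-degree(B)=0, level(B)=2, enqueue
  process B: level=2
All levels: A:1, B:2, C:0, D:1, E:0, F:1, G:0

Answer: A:1, B:2, C:0, D:1, E:0, F:1, G:0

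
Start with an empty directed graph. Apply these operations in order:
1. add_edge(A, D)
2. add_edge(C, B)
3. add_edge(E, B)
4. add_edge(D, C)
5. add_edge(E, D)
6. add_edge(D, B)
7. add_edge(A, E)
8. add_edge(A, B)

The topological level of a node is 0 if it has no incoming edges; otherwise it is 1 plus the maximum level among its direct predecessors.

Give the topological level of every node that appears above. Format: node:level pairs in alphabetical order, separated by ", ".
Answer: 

Answer: A:0, B:4, C:3, D:2, E:1

Derivation:
Op 1: add_edge(A, D). Edges now: 1
Op 2: add_edge(C, B). Edges now: 2
Op 3: add_edge(E, B). Edges now: 3
Op 4: add_edge(D, C). Edges now: 4
Op 5: add_edge(E, D). Edges now: 5
Op 6: add_edge(D, B). Edges now: 6
Op 7: add_edge(A, E). Edges now: 7
Op 8: add_edge(A, B). Edges now: 8
Compute levels (Kahn BFS):
  sources (in-degree 0): A
  process A: level=0
    A->B: in-degree(B)=3, level(B)>=1
    A->D: in-degree(D)=1, level(D)>=1
    A->E: in-degree(E)=0, level(E)=1, enqueue
  process E: level=1
    E->B: in-degree(B)=2, level(B)>=2
    E->D: in-degree(D)=0, level(D)=2, enqueue
  process D: level=2
    D->B: in-degree(B)=1, level(B)>=3
    D->C: in-degree(C)=0, level(C)=3, enqueue
  process C: level=3
    C->B: in-degree(B)=0, level(B)=4, enqueue
  process B: level=4
All levels: A:0, B:4, C:3, D:2, E:1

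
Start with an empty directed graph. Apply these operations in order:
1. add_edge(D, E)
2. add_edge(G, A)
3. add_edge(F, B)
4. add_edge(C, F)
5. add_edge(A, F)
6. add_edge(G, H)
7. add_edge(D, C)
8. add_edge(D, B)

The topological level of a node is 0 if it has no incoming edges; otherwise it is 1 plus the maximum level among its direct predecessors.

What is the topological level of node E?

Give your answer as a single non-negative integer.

Op 1: add_edge(D, E). Edges now: 1
Op 2: add_edge(G, A). Edges now: 2
Op 3: add_edge(F, B). Edges now: 3
Op 4: add_edge(C, F). Edges now: 4
Op 5: add_edge(A, F). Edges now: 5
Op 6: add_edge(G, H). Edges now: 6
Op 7: add_edge(D, C). Edges now: 7
Op 8: add_edge(D, B). Edges now: 8
Compute levels (Kahn BFS):
  sources (in-degree 0): D, G
  process D: level=0
    D->B: in-degree(B)=1, level(B)>=1
    D->C: in-degree(C)=0, level(C)=1, enqueue
    D->E: in-degree(E)=0, level(E)=1, enqueue
  process G: level=0
    G->A: in-degree(A)=0, level(A)=1, enqueue
    G->H: in-degree(H)=0, level(H)=1, enqueue
  process C: level=1
    C->F: in-degree(F)=1, level(F)>=2
  process E: level=1
  process A: level=1
    A->F: in-degree(F)=0, level(F)=2, enqueue
  process H: level=1
  process F: level=2
    F->B: in-degree(B)=0, level(B)=3, enqueue
  process B: level=3
All levels: A:1, B:3, C:1, D:0, E:1, F:2, G:0, H:1
level(E) = 1

Answer: 1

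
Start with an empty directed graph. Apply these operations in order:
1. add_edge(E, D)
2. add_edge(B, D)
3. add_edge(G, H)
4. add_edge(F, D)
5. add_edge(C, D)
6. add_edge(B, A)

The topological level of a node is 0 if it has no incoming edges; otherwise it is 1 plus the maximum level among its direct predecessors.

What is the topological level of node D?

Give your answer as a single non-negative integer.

Op 1: add_edge(E, D). Edges now: 1
Op 2: add_edge(B, D). Edges now: 2
Op 3: add_edge(G, H). Edges now: 3
Op 4: add_edge(F, D). Edges now: 4
Op 5: add_edge(C, D). Edges now: 5
Op 6: add_edge(B, A). Edges now: 6
Compute levels (Kahn BFS):
  sources (in-degree 0): B, C, E, F, G
  process B: level=0
    B->A: in-degree(A)=0, level(A)=1, enqueue
    B->D: in-degree(D)=3, level(D)>=1
  process C: level=0
    C->D: in-degree(D)=2, level(D)>=1
  process E: level=0
    E->D: in-degree(D)=1, level(D)>=1
  process F: level=0
    F->D: in-degree(D)=0, level(D)=1, enqueue
  process G: level=0
    G->H: in-degree(H)=0, level(H)=1, enqueue
  process A: level=1
  process D: level=1
  process H: level=1
All levels: A:1, B:0, C:0, D:1, E:0, F:0, G:0, H:1
level(D) = 1

Answer: 1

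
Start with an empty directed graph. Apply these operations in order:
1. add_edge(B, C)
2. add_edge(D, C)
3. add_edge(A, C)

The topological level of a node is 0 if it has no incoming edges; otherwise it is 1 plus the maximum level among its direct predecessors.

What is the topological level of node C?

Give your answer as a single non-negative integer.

Answer: 1

Derivation:
Op 1: add_edge(B, C). Edges now: 1
Op 2: add_edge(D, C). Edges now: 2
Op 3: add_edge(A, C). Edges now: 3
Compute levels (Kahn BFS):
  sources (in-degree 0): A, B, D
  process A: level=0
    A->C: in-degree(C)=2, level(C)>=1
  process B: level=0
    B->C: in-degree(C)=1, level(C)>=1
  process D: level=0
    D->C: in-degree(C)=0, level(C)=1, enqueue
  process C: level=1
All levels: A:0, B:0, C:1, D:0
level(C) = 1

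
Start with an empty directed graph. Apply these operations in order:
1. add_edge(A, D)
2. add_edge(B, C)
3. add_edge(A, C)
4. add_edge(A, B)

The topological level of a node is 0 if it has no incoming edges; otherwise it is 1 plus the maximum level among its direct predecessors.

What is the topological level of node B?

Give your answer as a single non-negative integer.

Op 1: add_edge(A, D). Edges now: 1
Op 2: add_edge(B, C). Edges now: 2
Op 3: add_edge(A, C). Edges now: 3
Op 4: add_edge(A, B). Edges now: 4
Compute levels (Kahn BFS):
  sources (in-degree 0): A
  process A: level=0
    A->B: in-degree(B)=0, level(B)=1, enqueue
    A->C: in-degree(C)=1, level(C)>=1
    A->D: in-degree(D)=0, level(D)=1, enqueue
  process B: level=1
    B->C: in-degree(C)=0, level(C)=2, enqueue
  process D: level=1
  process C: level=2
All levels: A:0, B:1, C:2, D:1
level(B) = 1

Answer: 1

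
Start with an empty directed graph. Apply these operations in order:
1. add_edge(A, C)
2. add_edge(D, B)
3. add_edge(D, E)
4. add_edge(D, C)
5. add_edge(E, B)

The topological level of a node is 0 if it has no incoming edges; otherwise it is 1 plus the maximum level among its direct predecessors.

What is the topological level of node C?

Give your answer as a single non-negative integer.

Answer: 1

Derivation:
Op 1: add_edge(A, C). Edges now: 1
Op 2: add_edge(D, B). Edges now: 2
Op 3: add_edge(D, E). Edges now: 3
Op 4: add_edge(D, C). Edges now: 4
Op 5: add_edge(E, B). Edges now: 5
Compute levels (Kahn BFS):
  sources (in-degree 0): A, D
  process A: level=0
    A->C: in-degree(C)=1, level(C)>=1
  process D: level=0
    D->B: in-degree(B)=1, level(B)>=1
    D->C: in-degree(C)=0, level(C)=1, enqueue
    D->E: in-degree(E)=0, level(E)=1, enqueue
  process C: level=1
  process E: level=1
    E->B: in-degree(B)=0, level(B)=2, enqueue
  process B: level=2
All levels: A:0, B:2, C:1, D:0, E:1
level(C) = 1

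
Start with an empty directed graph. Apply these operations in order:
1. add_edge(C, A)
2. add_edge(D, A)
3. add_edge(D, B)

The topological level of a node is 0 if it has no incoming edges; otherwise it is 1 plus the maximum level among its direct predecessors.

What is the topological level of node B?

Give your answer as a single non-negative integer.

Op 1: add_edge(C, A). Edges now: 1
Op 2: add_edge(D, A). Edges now: 2
Op 3: add_edge(D, B). Edges now: 3
Compute levels (Kahn BFS):
  sources (in-degree 0): C, D
  process C: level=0
    C->A: in-degree(A)=1, level(A)>=1
  process D: level=0
    D->A: in-degree(A)=0, level(A)=1, enqueue
    D->B: in-degree(B)=0, level(B)=1, enqueue
  process A: level=1
  process B: level=1
All levels: A:1, B:1, C:0, D:0
level(B) = 1

Answer: 1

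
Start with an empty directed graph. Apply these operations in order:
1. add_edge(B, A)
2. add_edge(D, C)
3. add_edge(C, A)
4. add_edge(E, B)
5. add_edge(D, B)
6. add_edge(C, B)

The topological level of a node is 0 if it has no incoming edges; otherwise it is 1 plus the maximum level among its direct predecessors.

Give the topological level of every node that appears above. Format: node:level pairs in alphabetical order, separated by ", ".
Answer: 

Answer: A:3, B:2, C:1, D:0, E:0

Derivation:
Op 1: add_edge(B, A). Edges now: 1
Op 2: add_edge(D, C). Edges now: 2
Op 3: add_edge(C, A). Edges now: 3
Op 4: add_edge(E, B). Edges now: 4
Op 5: add_edge(D, B). Edges now: 5
Op 6: add_edge(C, B). Edges now: 6
Compute levels (Kahn BFS):
  sources (in-degree 0): D, E
  process D: level=0
    D->B: in-degree(B)=2, level(B)>=1
    D->C: in-degree(C)=0, level(C)=1, enqueue
  process E: level=0
    E->B: in-degree(B)=1, level(B)>=1
  process C: level=1
    C->A: in-degree(A)=1, level(A)>=2
    C->B: in-degree(B)=0, level(B)=2, enqueue
  process B: level=2
    B->A: in-degree(A)=0, level(A)=3, enqueue
  process A: level=3
All levels: A:3, B:2, C:1, D:0, E:0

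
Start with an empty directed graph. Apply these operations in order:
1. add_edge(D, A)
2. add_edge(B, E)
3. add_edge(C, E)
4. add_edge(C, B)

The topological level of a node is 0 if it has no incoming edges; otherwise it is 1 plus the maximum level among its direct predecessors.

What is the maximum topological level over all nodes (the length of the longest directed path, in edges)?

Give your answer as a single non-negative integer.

Answer: 2

Derivation:
Op 1: add_edge(D, A). Edges now: 1
Op 2: add_edge(B, E). Edges now: 2
Op 3: add_edge(C, E). Edges now: 3
Op 4: add_edge(C, B). Edges now: 4
Compute levels (Kahn BFS):
  sources (in-degree 0): C, D
  process C: level=0
    C->B: in-degree(B)=0, level(B)=1, enqueue
    C->E: in-degree(E)=1, level(E)>=1
  process D: level=0
    D->A: in-degree(A)=0, level(A)=1, enqueue
  process B: level=1
    B->E: in-degree(E)=0, level(E)=2, enqueue
  process A: level=1
  process E: level=2
All levels: A:1, B:1, C:0, D:0, E:2
max level = 2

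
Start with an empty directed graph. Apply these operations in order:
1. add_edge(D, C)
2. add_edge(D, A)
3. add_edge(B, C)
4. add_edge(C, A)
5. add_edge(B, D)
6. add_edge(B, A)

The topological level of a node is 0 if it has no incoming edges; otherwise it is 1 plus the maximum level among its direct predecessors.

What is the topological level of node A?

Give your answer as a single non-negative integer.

Answer: 3

Derivation:
Op 1: add_edge(D, C). Edges now: 1
Op 2: add_edge(D, A). Edges now: 2
Op 3: add_edge(B, C). Edges now: 3
Op 4: add_edge(C, A). Edges now: 4
Op 5: add_edge(B, D). Edges now: 5
Op 6: add_edge(B, A). Edges now: 6
Compute levels (Kahn BFS):
  sources (in-degree 0): B
  process B: level=0
    B->A: in-degree(A)=2, level(A)>=1
    B->C: in-degree(C)=1, level(C)>=1
    B->D: in-degree(D)=0, level(D)=1, enqueue
  process D: level=1
    D->A: in-degree(A)=1, level(A)>=2
    D->C: in-degree(C)=0, level(C)=2, enqueue
  process C: level=2
    C->A: in-degree(A)=0, level(A)=3, enqueue
  process A: level=3
All levels: A:3, B:0, C:2, D:1
level(A) = 3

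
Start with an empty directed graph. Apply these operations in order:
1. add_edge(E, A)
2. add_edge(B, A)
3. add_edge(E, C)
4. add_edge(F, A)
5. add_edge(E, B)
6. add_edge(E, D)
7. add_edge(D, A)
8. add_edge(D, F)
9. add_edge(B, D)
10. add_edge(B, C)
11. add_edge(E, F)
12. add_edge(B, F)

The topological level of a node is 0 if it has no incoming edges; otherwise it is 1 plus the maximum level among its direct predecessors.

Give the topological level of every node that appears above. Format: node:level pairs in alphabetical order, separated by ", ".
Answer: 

Op 1: add_edge(E, A). Edges now: 1
Op 2: add_edge(B, A). Edges now: 2
Op 3: add_edge(E, C). Edges now: 3
Op 4: add_edge(F, A). Edges now: 4
Op 5: add_edge(E, B). Edges now: 5
Op 6: add_edge(E, D). Edges now: 6
Op 7: add_edge(D, A). Edges now: 7
Op 8: add_edge(D, F). Edges now: 8
Op 9: add_edge(B, D). Edges now: 9
Op 10: add_edge(B, C). Edges now: 10
Op 11: add_edge(E, F). Edges now: 11
Op 12: add_edge(B, F). Edges now: 12
Compute levels (Kahn BFS):
  sources (in-degree 0): E
  process E: level=0
    E->A: in-degree(A)=3, level(A)>=1
    E->B: in-degree(B)=0, level(B)=1, enqueue
    E->C: in-degree(C)=1, level(C)>=1
    E->D: in-degree(D)=1, level(D)>=1
    E->F: in-degree(F)=2, level(F)>=1
  process B: level=1
    B->A: in-degree(A)=2, level(A)>=2
    B->C: in-degree(C)=0, level(C)=2, enqueue
    B->D: in-degree(D)=0, level(D)=2, enqueue
    B->F: in-degree(F)=1, level(F)>=2
  process C: level=2
  process D: level=2
    D->A: in-degree(A)=1, level(A)>=3
    D->F: in-degree(F)=0, level(F)=3, enqueue
  process F: level=3
    F->A: in-degree(A)=0, level(A)=4, enqueue
  process A: level=4
All levels: A:4, B:1, C:2, D:2, E:0, F:3

Answer: A:4, B:1, C:2, D:2, E:0, F:3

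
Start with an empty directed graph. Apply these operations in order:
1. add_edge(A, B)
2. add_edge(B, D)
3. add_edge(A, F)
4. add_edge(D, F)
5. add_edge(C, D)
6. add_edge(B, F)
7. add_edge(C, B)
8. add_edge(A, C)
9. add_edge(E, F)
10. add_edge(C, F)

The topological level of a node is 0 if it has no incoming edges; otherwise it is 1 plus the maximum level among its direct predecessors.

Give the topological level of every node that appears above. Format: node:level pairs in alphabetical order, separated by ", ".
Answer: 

Answer: A:0, B:2, C:1, D:3, E:0, F:4

Derivation:
Op 1: add_edge(A, B). Edges now: 1
Op 2: add_edge(B, D). Edges now: 2
Op 3: add_edge(A, F). Edges now: 3
Op 4: add_edge(D, F). Edges now: 4
Op 5: add_edge(C, D). Edges now: 5
Op 6: add_edge(B, F). Edges now: 6
Op 7: add_edge(C, B). Edges now: 7
Op 8: add_edge(A, C). Edges now: 8
Op 9: add_edge(E, F). Edges now: 9
Op 10: add_edge(C, F). Edges now: 10
Compute levels (Kahn BFS):
  sources (in-degree 0): A, E
  process A: level=0
    A->B: in-degree(B)=1, level(B)>=1
    A->C: in-degree(C)=0, level(C)=1, enqueue
    A->F: in-degree(F)=4, level(F)>=1
  process E: level=0
    E->F: in-degree(F)=3, level(F)>=1
  process C: level=1
    C->B: in-degree(B)=0, level(B)=2, enqueue
    C->D: in-degree(D)=1, level(D)>=2
    C->F: in-degree(F)=2, level(F)>=2
  process B: level=2
    B->D: in-degree(D)=0, level(D)=3, enqueue
    B->F: in-degree(F)=1, level(F)>=3
  process D: level=3
    D->F: in-degree(F)=0, level(F)=4, enqueue
  process F: level=4
All levels: A:0, B:2, C:1, D:3, E:0, F:4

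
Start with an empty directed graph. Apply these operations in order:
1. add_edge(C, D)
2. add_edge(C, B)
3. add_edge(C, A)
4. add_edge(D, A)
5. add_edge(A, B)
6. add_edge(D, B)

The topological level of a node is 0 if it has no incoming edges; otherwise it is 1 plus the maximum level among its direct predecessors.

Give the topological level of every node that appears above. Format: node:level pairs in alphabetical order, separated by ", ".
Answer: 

Op 1: add_edge(C, D). Edges now: 1
Op 2: add_edge(C, B). Edges now: 2
Op 3: add_edge(C, A). Edges now: 3
Op 4: add_edge(D, A). Edges now: 4
Op 5: add_edge(A, B). Edges now: 5
Op 6: add_edge(D, B). Edges now: 6
Compute levels (Kahn BFS):
  sources (in-degree 0): C
  process C: level=0
    C->A: in-degree(A)=1, level(A)>=1
    C->B: in-degree(B)=2, level(B)>=1
    C->D: in-degree(D)=0, level(D)=1, enqueue
  process D: level=1
    D->A: in-degree(A)=0, level(A)=2, enqueue
    D->B: in-degree(B)=1, level(B)>=2
  process A: level=2
    A->B: in-degree(B)=0, level(B)=3, enqueue
  process B: level=3
All levels: A:2, B:3, C:0, D:1

Answer: A:2, B:3, C:0, D:1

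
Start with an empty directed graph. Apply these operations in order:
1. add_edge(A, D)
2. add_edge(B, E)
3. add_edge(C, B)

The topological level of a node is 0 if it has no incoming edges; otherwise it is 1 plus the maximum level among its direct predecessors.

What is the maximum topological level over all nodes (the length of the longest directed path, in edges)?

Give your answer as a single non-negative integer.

Answer: 2

Derivation:
Op 1: add_edge(A, D). Edges now: 1
Op 2: add_edge(B, E). Edges now: 2
Op 3: add_edge(C, B). Edges now: 3
Compute levels (Kahn BFS):
  sources (in-degree 0): A, C
  process A: level=0
    A->D: in-degree(D)=0, level(D)=1, enqueue
  process C: level=0
    C->B: in-degree(B)=0, level(B)=1, enqueue
  process D: level=1
  process B: level=1
    B->E: in-degree(E)=0, level(E)=2, enqueue
  process E: level=2
All levels: A:0, B:1, C:0, D:1, E:2
max level = 2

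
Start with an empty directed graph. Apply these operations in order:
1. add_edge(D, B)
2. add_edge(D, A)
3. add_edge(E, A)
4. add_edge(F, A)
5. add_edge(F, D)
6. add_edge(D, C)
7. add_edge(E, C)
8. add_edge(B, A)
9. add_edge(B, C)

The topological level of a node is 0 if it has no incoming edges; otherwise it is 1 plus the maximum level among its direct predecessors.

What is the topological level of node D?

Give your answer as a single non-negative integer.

Answer: 1

Derivation:
Op 1: add_edge(D, B). Edges now: 1
Op 2: add_edge(D, A). Edges now: 2
Op 3: add_edge(E, A). Edges now: 3
Op 4: add_edge(F, A). Edges now: 4
Op 5: add_edge(F, D). Edges now: 5
Op 6: add_edge(D, C). Edges now: 6
Op 7: add_edge(E, C). Edges now: 7
Op 8: add_edge(B, A). Edges now: 8
Op 9: add_edge(B, C). Edges now: 9
Compute levels (Kahn BFS):
  sources (in-degree 0): E, F
  process E: level=0
    E->A: in-degree(A)=3, level(A)>=1
    E->C: in-degree(C)=2, level(C)>=1
  process F: level=0
    F->A: in-degree(A)=2, level(A)>=1
    F->D: in-degree(D)=0, level(D)=1, enqueue
  process D: level=1
    D->A: in-degree(A)=1, level(A)>=2
    D->B: in-degree(B)=0, level(B)=2, enqueue
    D->C: in-degree(C)=1, level(C)>=2
  process B: level=2
    B->A: in-degree(A)=0, level(A)=3, enqueue
    B->C: in-degree(C)=0, level(C)=3, enqueue
  process A: level=3
  process C: level=3
All levels: A:3, B:2, C:3, D:1, E:0, F:0
level(D) = 1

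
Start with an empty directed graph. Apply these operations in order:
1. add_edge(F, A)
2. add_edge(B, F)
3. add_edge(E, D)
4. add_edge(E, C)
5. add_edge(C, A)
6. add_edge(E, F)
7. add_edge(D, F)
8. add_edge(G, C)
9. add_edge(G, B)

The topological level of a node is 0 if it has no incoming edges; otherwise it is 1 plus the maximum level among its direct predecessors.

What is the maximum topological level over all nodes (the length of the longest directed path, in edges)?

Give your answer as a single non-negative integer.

Op 1: add_edge(F, A). Edges now: 1
Op 2: add_edge(B, F). Edges now: 2
Op 3: add_edge(E, D). Edges now: 3
Op 4: add_edge(E, C). Edges now: 4
Op 5: add_edge(C, A). Edges now: 5
Op 6: add_edge(E, F). Edges now: 6
Op 7: add_edge(D, F). Edges now: 7
Op 8: add_edge(G, C). Edges now: 8
Op 9: add_edge(G, B). Edges now: 9
Compute levels (Kahn BFS):
  sources (in-degree 0): E, G
  process E: level=0
    E->C: in-degree(C)=1, level(C)>=1
    E->D: in-degree(D)=0, level(D)=1, enqueue
    E->F: in-degree(F)=2, level(F)>=1
  process G: level=0
    G->B: in-degree(B)=0, level(B)=1, enqueue
    G->C: in-degree(C)=0, level(C)=1, enqueue
  process D: level=1
    D->F: in-degree(F)=1, level(F)>=2
  process B: level=1
    B->F: in-degree(F)=0, level(F)=2, enqueue
  process C: level=1
    C->A: in-degree(A)=1, level(A)>=2
  process F: level=2
    F->A: in-degree(A)=0, level(A)=3, enqueue
  process A: level=3
All levels: A:3, B:1, C:1, D:1, E:0, F:2, G:0
max level = 3

Answer: 3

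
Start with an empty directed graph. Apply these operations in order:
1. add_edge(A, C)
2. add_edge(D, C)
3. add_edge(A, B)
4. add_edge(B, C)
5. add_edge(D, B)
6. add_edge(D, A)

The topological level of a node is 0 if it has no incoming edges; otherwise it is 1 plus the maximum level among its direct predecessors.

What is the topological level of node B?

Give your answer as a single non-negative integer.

Op 1: add_edge(A, C). Edges now: 1
Op 2: add_edge(D, C). Edges now: 2
Op 3: add_edge(A, B). Edges now: 3
Op 4: add_edge(B, C). Edges now: 4
Op 5: add_edge(D, B). Edges now: 5
Op 6: add_edge(D, A). Edges now: 6
Compute levels (Kahn BFS):
  sources (in-degree 0): D
  process D: level=0
    D->A: in-degree(A)=0, level(A)=1, enqueue
    D->B: in-degree(B)=1, level(B)>=1
    D->C: in-degree(C)=2, level(C)>=1
  process A: level=1
    A->B: in-degree(B)=0, level(B)=2, enqueue
    A->C: in-degree(C)=1, level(C)>=2
  process B: level=2
    B->C: in-degree(C)=0, level(C)=3, enqueue
  process C: level=3
All levels: A:1, B:2, C:3, D:0
level(B) = 2

Answer: 2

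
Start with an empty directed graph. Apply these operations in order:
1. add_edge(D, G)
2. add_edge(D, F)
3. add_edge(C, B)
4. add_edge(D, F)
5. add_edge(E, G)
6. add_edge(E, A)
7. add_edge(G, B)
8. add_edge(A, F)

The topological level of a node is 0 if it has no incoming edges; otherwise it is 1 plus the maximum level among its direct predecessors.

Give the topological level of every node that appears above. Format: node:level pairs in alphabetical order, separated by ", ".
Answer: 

Op 1: add_edge(D, G). Edges now: 1
Op 2: add_edge(D, F). Edges now: 2
Op 3: add_edge(C, B). Edges now: 3
Op 4: add_edge(D, F) (duplicate, no change). Edges now: 3
Op 5: add_edge(E, G). Edges now: 4
Op 6: add_edge(E, A). Edges now: 5
Op 7: add_edge(G, B). Edges now: 6
Op 8: add_edge(A, F). Edges now: 7
Compute levels (Kahn BFS):
  sources (in-degree 0): C, D, E
  process C: level=0
    C->B: in-degree(B)=1, level(B)>=1
  process D: level=0
    D->F: in-degree(F)=1, level(F)>=1
    D->G: in-degree(G)=1, level(G)>=1
  process E: level=0
    E->A: in-degree(A)=0, level(A)=1, enqueue
    E->G: in-degree(G)=0, level(G)=1, enqueue
  process A: level=1
    A->F: in-degree(F)=0, level(F)=2, enqueue
  process G: level=1
    G->B: in-degree(B)=0, level(B)=2, enqueue
  process F: level=2
  process B: level=2
All levels: A:1, B:2, C:0, D:0, E:0, F:2, G:1

Answer: A:1, B:2, C:0, D:0, E:0, F:2, G:1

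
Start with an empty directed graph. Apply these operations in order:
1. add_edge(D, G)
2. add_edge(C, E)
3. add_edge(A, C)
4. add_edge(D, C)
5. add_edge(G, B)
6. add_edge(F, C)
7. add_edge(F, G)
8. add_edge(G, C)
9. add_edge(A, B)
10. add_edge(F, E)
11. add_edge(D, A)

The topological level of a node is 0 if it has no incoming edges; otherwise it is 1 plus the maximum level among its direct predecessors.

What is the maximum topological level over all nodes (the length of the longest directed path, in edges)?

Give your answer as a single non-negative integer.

Answer: 3

Derivation:
Op 1: add_edge(D, G). Edges now: 1
Op 2: add_edge(C, E). Edges now: 2
Op 3: add_edge(A, C). Edges now: 3
Op 4: add_edge(D, C). Edges now: 4
Op 5: add_edge(G, B). Edges now: 5
Op 6: add_edge(F, C). Edges now: 6
Op 7: add_edge(F, G). Edges now: 7
Op 8: add_edge(G, C). Edges now: 8
Op 9: add_edge(A, B). Edges now: 9
Op 10: add_edge(F, E). Edges now: 10
Op 11: add_edge(D, A). Edges now: 11
Compute levels (Kahn BFS):
  sources (in-degree 0): D, F
  process D: level=0
    D->A: in-degree(A)=0, level(A)=1, enqueue
    D->C: in-degree(C)=3, level(C)>=1
    D->G: in-degree(G)=1, level(G)>=1
  process F: level=0
    F->C: in-degree(C)=2, level(C)>=1
    F->E: in-degree(E)=1, level(E)>=1
    F->G: in-degree(G)=0, level(G)=1, enqueue
  process A: level=1
    A->B: in-degree(B)=1, level(B)>=2
    A->C: in-degree(C)=1, level(C)>=2
  process G: level=1
    G->B: in-degree(B)=0, level(B)=2, enqueue
    G->C: in-degree(C)=0, level(C)=2, enqueue
  process B: level=2
  process C: level=2
    C->E: in-degree(E)=0, level(E)=3, enqueue
  process E: level=3
All levels: A:1, B:2, C:2, D:0, E:3, F:0, G:1
max level = 3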